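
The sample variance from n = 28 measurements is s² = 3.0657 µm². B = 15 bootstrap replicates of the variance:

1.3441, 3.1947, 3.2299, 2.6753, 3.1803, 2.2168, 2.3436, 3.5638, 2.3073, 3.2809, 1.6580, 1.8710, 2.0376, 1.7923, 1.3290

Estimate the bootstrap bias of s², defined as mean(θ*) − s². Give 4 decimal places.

bias = −0.6641

mean(θ*) = (1.3441 + 3.1947 + 3.2299 + 2.6753 + 3.1803 + 2.2168 + 2.3436 + 3.5638 + 2.3073 + 3.2809 + 1.6580 + 1.8710 + 2.0376 + 1.7923 + 1.3290) / 15 = 2.40164
bias = 2.40164 − 3.0657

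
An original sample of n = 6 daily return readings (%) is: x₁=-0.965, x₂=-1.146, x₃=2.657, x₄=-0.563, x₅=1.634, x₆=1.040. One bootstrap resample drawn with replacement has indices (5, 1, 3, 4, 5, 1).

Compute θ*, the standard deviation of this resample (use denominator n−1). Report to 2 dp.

Resample values: 1.634, -0.965, 2.657, -0.563, 1.634, -0.965.
Mean = 0.5720; sum of squared deviations = 12.6159
s² = 12.6159 / 5 = 2.5232
s = √2.5232 = 1.59

θ* = 1.59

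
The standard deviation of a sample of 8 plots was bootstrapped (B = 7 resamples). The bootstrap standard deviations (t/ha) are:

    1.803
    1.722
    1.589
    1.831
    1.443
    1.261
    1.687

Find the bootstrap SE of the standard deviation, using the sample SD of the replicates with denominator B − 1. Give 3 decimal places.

SE* = 0.206

Bootstrap SE is the standard deviation of the 7 replicate standard deviations.
Mean of replicates: (1.803 + 1.722 + 1.589 + 1.831 + 1.443 + 1.261 + 1.687) / 7 = 11.3360 / 7 = 1.6194
Sum of squared deviations: (+0.1836)² + (+0.1026)² + (−0.0304)² + (+0.2116)² + (−0.1764)² + (−0.3584)² + (+0.0676)² = 0.2541
Variance = 0.2541 / 6 = 0.0423
SE* = √0.0423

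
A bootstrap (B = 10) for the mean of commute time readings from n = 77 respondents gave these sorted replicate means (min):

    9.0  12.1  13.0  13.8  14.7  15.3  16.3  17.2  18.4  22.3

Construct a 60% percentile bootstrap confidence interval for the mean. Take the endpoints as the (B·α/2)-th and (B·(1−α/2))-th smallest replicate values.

(12.1, 17.2)

α = 0.40; lower rank = 10 × 0.200 = 2; upper rank = 10 × 0.800 = 8.
The 2nd smallest replicate is 12.1; the 8th is 17.2.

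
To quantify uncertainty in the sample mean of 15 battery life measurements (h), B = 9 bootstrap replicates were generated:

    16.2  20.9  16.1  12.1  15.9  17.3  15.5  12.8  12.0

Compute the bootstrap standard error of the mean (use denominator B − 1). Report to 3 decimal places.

Bootstrap SE is the standard deviation of the 9 replicate means.
Mean of replicates: (16.2 + 20.9 + 16.1 + 12.1 + 15.9 + 17.3 + 15.5 + 12.8 + 12.0) / 9 = 138.8000 / 9 = 15.4222
Sum of squared deviations: (+0.7778)² + (+5.4778)² + (+0.6778)² + (−3.3222)² + (+0.4778)² + (+1.8778)² + (+0.0778)² + (−2.6222)² + (−3.4222)² = 64.4556
Variance = 64.4556 / 8 = 8.0569
SE* = √8.0569

SE* = 2.838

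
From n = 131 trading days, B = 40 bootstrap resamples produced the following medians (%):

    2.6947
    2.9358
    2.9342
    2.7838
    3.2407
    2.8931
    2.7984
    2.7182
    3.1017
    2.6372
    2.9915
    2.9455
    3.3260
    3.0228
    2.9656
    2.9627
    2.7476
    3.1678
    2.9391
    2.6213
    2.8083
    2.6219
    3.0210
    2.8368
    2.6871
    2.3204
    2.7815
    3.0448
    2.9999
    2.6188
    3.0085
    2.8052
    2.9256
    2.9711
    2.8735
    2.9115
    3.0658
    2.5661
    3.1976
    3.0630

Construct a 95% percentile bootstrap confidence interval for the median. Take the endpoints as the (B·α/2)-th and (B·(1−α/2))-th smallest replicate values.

Sorted replicates: 2.3204, 2.5661, 2.6188, 2.6213, 2.6219, 2.6372, 2.6871, 2.6947, 2.7182, 2.7476, 2.7815, 2.7838, 2.7984, 2.8052, 2.8083, 2.8368, 2.8735, 2.8931, 2.9115, 2.9256, 2.9342, 2.9358, 2.9391, 2.9455, 2.9627, 2.9656, 2.9711, 2.9915, 2.9999, 3.0085, 3.0210, 3.0228, 3.0448, 3.0630, 3.0658, 3.1017, 3.1678, 3.1976, 3.2407, 3.3260
α = 0.05; lower rank = 40 × 0.025 = 1; upper rank = 40 × 0.975 = 39.
The 1st smallest replicate is 2.3204; the 39th is 3.2407.

(2.3204, 3.2407)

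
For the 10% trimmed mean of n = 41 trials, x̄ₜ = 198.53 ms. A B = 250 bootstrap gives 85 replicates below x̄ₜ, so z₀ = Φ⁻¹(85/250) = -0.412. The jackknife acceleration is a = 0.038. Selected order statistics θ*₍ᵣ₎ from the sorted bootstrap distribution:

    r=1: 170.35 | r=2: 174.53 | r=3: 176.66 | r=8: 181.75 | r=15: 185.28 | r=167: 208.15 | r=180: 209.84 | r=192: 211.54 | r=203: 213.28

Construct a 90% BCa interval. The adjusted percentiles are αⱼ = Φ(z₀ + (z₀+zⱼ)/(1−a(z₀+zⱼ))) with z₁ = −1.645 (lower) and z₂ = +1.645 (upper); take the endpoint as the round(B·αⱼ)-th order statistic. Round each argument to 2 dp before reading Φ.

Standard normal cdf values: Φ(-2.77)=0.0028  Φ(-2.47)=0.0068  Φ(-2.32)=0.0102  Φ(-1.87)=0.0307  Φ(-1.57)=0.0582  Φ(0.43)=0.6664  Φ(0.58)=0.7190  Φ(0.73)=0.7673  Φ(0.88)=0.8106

(176.66, 213.28)

Lower: z₀ + z₁ = -0.412 + (-1.645) = -2.057; 1 − a(z₀+z₁) = 1 − (0.038)(-2.057) = 1.0782; argument = -0.412 + (-2.057)/1.0782 = -2.3199 → -2.32.
α₁ = Φ(-2.32) = 0.0102; rank = round(250 × 0.0102) = 3; θ*₍3₎ = 176.66.
Upper: z₀ + z₂ = 1.233; 1 − a(z₀+z₂) = 0.9531; argument = 0.8816 → 0.88; α₂ = 0.8106; rank = 203; θ*₍203₎ = 213.28.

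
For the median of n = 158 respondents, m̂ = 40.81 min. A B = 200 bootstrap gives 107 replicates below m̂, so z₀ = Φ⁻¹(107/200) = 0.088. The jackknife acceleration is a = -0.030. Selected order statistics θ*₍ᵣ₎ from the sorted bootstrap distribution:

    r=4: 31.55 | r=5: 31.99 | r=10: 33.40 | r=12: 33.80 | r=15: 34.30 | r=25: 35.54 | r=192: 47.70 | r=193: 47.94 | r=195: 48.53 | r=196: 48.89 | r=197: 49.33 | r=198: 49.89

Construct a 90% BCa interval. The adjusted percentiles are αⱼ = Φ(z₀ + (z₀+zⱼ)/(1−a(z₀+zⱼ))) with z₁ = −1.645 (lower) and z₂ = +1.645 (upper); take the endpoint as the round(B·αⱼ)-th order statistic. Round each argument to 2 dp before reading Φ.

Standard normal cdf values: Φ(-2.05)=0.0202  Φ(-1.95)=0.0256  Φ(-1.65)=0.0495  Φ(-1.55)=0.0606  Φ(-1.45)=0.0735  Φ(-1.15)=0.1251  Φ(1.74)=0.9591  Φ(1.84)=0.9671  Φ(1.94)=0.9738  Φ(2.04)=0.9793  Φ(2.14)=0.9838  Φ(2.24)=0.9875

Lower: z₀ + z₁ = 0.088 + (-1.645) = -1.557; 1 − a(z₀+z₁) = 1 − (-0.030)(-1.557) = 0.9533; argument = 0.088 + (-1.557)/0.9533 = -1.5453 → -1.55.
α₁ = Φ(-1.55) = 0.0606; rank = round(200 × 0.0606) = 12; θ*₍12₎ = 33.80.
Upper: z₀ + z₂ = 1.733; 1 − a(z₀+z₂) = 1.0520; argument = 1.7354 → 1.74; α₂ = 0.9591; rank = 192; θ*₍192₎ = 47.70.

(33.80, 47.70)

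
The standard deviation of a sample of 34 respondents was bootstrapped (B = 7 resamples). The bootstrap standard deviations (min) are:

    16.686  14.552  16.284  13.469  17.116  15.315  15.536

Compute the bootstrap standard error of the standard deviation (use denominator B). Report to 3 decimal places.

Bootstrap SE is the standard deviation of the 7 replicate standard deviations.
Mean of replicates: (16.686 + 14.552 + 16.284 + 13.469 + 17.116 + 15.315 + 15.536) / 7 = 108.9580 / 7 = 15.5654
Sum of squared deviations: (+1.1206)² + (−1.0134)² + (+0.7186)² + (−2.0964)² + (+1.5506)² + (−0.2504)² + (−0.0294)² = 9.6619
Variance = 9.6619 / 7 = 1.3803
SE* = √1.3803

SE* = 1.175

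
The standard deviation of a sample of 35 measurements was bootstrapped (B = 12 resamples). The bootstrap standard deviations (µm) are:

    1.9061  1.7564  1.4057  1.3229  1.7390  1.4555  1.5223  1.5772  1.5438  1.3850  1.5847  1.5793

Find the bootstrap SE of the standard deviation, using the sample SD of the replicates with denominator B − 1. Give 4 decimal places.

Bootstrap SE is the standard deviation of the 12 replicate standard deviations.
Mean of replicates: (1.9061 + 1.7564 + 1.4057 + 1.3229 + 1.7390 + 1.4555 + 1.5223 + 1.5772 + 1.5438 + 1.3850 + 1.5847 + 1.5793) / 12 = 18.77790 / 12 = 1.56482
Sum of squared deviations: (+0.34127)² + (+0.19158)² + (−0.15912)² + (−0.24192)² + (+0.17418)² + (−0.10932)² + (−0.04252)² + (+0.01238)² + (−0.02102)² + (−0.17982)² + (+0.01988)² + (+0.01448)² = 0.31465
Variance = 0.31465 / 11 = 0.02860
SE* = √0.02860

SE* = 0.1691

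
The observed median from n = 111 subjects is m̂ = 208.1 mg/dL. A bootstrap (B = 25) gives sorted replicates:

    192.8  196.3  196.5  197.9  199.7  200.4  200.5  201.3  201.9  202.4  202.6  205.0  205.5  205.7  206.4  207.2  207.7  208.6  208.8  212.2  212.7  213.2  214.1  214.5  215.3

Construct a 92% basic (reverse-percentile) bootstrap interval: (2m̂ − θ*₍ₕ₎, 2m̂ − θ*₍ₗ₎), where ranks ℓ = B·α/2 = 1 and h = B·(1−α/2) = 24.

(201.7, 223.4)

Percentile endpoints at ranks 1 and 24: θ*₍1₎ = 192.8, θ*₍24₎ = 214.5.
Basic interval reflects these around m̂:
  lower = 2 × 208.1 − 214.5 = 201.7
  upper = 2 × 208.1 − 192.8 = 223.4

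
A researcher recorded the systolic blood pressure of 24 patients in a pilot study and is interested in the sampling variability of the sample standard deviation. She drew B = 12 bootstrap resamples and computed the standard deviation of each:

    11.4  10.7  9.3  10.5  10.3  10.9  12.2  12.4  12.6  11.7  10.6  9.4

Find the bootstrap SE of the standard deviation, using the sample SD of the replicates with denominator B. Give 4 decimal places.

Bootstrap SE is the standard deviation of the 12 replicate standard deviations.
Mean of replicates: (11.4 + 10.7 + 9.3 + 10.5 + 10.3 + 10.9 + 12.2 + 12.4 + 12.6 + 11.7 + 10.6 + 9.4) / 12 = 132.00000 / 12 = 11.00000
Sum of squared deviations: (+0.40000)² + (−0.30000)² + (−1.70000)² + (−0.50000)² + (−0.70000)² + (−0.10000)² + (+1.20000)² + (+1.40000)² + (+1.60000)² + (+0.70000)² + (−0.40000)² + (−1.60000)² = 13.06000
Variance = 13.06000 / 12 = 1.08833
SE* = √1.08833

SE* = 1.0432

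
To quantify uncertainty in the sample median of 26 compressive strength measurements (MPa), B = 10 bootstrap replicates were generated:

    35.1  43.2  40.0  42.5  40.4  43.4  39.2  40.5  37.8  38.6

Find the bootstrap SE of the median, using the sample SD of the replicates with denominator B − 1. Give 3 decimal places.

Bootstrap SE is the standard deviation of the 10 replicate medians.
Mean of replicates: (35.1 + 43.2 + 40.0 + 42.5 + 40.4 + 43.4 + 39.2 + 40.5 + 37.8 + 38.6) / 10 = 400.7000 / 10 = 40.0700
Sum of squared deviations: (−4.9700)² + (+3.1300)² + (−0.0700)² + (+2.4300)² + (+0.3300)² + (+3.3300)² + (−0.8700)² + (+0.4300)² + (−2.2700)² + (−1.4700)² = 59.8610
Variance = 59.8610 / 9 = 6.6512
SE* = √6.6512

SE* = 2.579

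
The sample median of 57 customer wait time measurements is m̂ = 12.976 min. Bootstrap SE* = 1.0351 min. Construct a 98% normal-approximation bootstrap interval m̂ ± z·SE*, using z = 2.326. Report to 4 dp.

Margin = 2.326 × 1.0351 = 2.40764
Interval: 12.976 ± 2.40764

(10.5684, 15.3836)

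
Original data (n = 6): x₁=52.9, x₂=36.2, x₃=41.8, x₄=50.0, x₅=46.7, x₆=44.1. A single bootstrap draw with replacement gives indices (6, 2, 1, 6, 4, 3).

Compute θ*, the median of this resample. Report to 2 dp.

Resample values: 44.1, 36.2, 52.9, 44.1, 50.0, 41.8.
Sorted: 36.2, 41.8, 44.1, 44.1, 50.0, 52.9
Median = average of the two middle values = 44.10

θ* = 44.10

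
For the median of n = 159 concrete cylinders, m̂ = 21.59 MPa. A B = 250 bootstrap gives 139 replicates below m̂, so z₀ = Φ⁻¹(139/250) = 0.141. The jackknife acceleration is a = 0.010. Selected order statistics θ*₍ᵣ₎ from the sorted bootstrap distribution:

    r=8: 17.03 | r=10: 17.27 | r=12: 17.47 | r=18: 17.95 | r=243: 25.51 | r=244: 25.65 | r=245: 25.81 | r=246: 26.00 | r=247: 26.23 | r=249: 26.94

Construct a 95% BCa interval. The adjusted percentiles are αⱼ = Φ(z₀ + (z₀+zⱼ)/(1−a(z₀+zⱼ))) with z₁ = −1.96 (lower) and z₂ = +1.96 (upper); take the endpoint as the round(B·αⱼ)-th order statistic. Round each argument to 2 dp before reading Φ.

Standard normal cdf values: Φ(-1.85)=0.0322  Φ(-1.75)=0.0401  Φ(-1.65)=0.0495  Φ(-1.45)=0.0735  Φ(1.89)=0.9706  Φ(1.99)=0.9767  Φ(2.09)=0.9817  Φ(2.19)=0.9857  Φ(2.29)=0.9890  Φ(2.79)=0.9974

Lower: z₀ + z₁ = 0.141 + (-1.960) = -1.819; 1 − a(z₀+z₁) = 1 − (0.010)(-1.819) = 1.0182; argument = 0.141 + (-1.819)/1.0182 = -1.6455 → -1.65.
α₁ = Φ(-1.65) = 0.0495; rank = round(250 × 0.0495) = 12; θ*₍12₎ = 17.47.
Upper: z₀ + z₂ = 2.101; 1 − a(z₀+z₂) = 0.9790; argument = 2.2871 → 2.29; α₂ = 0.9890; rank = 247; θ*₍247₎ = 26.23.

(17.47, 26.23)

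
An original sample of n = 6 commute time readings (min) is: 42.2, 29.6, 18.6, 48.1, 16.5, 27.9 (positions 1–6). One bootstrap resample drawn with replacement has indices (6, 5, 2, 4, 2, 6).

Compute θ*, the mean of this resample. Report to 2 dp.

Resample values: 27.9, 16.5, 29.6, 48.1, 29.6, 27.9.
Mean = (27.9 + 16.5 + 29.6 + 48.1 + 29.6 + 27.9) / 6 = 179.60 / 6 = 29.93

θ* = 29.93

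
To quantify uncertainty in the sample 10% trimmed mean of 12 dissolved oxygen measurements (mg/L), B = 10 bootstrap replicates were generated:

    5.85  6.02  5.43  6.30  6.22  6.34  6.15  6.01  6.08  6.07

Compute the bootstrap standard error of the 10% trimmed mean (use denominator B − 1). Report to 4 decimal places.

Bootstrap SE is the standard deviation of the 10 replicate 10% trimmed means.
Mean of replicates: (5.85 + 6.02 + 5.43 + 6.30 + 6.22 + 6.34 + 6.15 + 6.01 + 6.08 + 6.07) / 10 = 60.47000 / 10 = 6.04700
Sum of squared deviations: (−0.19700)² + (−0.02700)² + (−0.61700)² + (+0.25300)² + (+0.17300)² + (+0.29300)² + (+0.10300)² + (−0.03700)² + (+0.03300)² + (+0.02300)² = 0.61361
Variance = 0.61361 / 9 = 0.06818
SE* = √0.06818

SE* = 0.2611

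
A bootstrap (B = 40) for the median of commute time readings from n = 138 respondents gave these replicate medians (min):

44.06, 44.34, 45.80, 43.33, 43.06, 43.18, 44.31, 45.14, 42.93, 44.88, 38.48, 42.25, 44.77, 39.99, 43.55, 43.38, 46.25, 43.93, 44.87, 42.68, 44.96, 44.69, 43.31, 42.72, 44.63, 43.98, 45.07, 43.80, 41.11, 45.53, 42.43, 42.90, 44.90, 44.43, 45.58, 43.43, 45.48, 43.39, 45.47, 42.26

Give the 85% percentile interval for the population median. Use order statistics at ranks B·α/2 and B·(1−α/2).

Sorted replicates: 38.48, 39.99, 41.11, 42.25, 42.26, 42.43, 42.68, 42.72, 42.90, 42.93, 43.06, 43.18, 43.31, 43.33, 43.38, 43.39, 43.43, 43.55, 43.80, 43.93, 43.98, 44.06, 44.31, 44.34, 44.43, 44.63, 44.69, 44.77, 44.87, 44.88, 44.90, 44.96, 45.07, 45.14, 45.47, 45.48, 45.53, 45.58, 45.80, 46.25
α = 0.15; lower rank = 40 × 0.075 = 3; upper rank = 40 × 0.925 = 37.
The 3rd smallest replicate is 41.11; the 37th is 45.53.

(41.11, 45.53)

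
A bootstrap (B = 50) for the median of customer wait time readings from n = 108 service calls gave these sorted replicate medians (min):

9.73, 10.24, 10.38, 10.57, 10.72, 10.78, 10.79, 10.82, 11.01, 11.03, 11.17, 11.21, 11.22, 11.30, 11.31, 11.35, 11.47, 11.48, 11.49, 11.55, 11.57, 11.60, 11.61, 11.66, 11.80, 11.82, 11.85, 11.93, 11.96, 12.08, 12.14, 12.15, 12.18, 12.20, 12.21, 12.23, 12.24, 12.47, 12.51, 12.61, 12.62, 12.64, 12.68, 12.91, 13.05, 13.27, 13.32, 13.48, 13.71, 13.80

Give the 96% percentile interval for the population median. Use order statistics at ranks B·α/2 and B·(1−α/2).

(9.73, 13.71)

α = 0.04; lower rank = 50 × 0.020 = 1; upper rank = 50 × 0.980 = 49.
The 1st smallest replicate is 9.73; the 49th is 13.71.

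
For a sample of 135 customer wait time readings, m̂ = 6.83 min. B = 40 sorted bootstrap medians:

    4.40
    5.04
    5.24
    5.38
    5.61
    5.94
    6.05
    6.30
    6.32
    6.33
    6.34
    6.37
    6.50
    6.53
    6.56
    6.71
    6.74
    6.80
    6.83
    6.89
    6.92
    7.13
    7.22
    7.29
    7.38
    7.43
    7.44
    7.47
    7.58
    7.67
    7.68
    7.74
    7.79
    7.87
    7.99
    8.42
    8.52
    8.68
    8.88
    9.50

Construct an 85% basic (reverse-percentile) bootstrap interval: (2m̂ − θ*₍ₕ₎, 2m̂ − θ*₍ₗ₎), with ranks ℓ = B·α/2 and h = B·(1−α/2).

(5.14, 8.42)

Percentile endpoints at ranks 3 and 37: θ*₍3₎ = 5.24, θ*₍37₎ = 8.52.
Basic interval reflects these around m̂:
  lower = 2 × 6.83 − 8.52 = 5.14
  upper = 2 × 6.83 − 5.24 = 8.42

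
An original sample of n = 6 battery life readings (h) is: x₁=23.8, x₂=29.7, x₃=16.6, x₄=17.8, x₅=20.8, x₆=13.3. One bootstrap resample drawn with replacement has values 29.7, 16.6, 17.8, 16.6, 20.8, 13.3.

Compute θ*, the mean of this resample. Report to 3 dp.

θ* = 19.133

Mean = (29.7 + 16.6 + 17.8 + 16.6 + 20.8 + 13.3) / 6 = 114.80 / 6 = 19.133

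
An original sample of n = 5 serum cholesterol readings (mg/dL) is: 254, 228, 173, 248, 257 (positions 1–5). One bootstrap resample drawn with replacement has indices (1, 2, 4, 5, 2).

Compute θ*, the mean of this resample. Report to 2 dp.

θ* = 243.00

Resample values: 254, 228, 248, 257, 228.
Mean = (254 + 228 + 248 + 257 + 228) / 5 = 1215.0 / 5 = 243.00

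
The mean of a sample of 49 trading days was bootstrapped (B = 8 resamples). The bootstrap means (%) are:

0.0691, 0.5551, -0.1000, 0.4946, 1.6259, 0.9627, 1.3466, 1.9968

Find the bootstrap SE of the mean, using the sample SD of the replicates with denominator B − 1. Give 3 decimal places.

SE* = 0.746

Bootstrap SE is the standard deviation of the 8 replicate means.
Mean of replicates: (0.0691 + 0.5551 + (-0.1000) + 0.4946 + 1.6259 + 0.9627 + 1.3466 + 1.9968) / 8 = 6.95080 / 8 = 0.86885
Sum of squared deviations: (−0.79975)² + (−0.31375)² + (−0.96885)² + (−0.37425)² + (+0.75705)² + (+0.09385)² + (+0.47775)² + (+1.12795)² = 3.89922
Variance = 3.89922 / 7 = 0.55703
SE* = √0.55703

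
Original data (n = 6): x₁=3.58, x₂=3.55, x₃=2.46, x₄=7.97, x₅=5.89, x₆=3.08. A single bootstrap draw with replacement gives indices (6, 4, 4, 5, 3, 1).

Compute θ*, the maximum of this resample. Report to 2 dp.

Resample values: 3.08, 7.97, 7.97, 5.89, 2.46, 3.58.
Maximum = 7.97

θ* = 7.97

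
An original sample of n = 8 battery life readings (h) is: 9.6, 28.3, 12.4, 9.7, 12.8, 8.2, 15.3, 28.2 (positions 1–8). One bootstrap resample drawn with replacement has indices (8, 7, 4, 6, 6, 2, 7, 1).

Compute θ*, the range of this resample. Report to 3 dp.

θ* = 20.100

Resample values: 28.2, 15.3, 9.7, 8.2, 8.2, 28.3, 15.3, 9.6.
Range = 28.3 − 8.2 = 20.100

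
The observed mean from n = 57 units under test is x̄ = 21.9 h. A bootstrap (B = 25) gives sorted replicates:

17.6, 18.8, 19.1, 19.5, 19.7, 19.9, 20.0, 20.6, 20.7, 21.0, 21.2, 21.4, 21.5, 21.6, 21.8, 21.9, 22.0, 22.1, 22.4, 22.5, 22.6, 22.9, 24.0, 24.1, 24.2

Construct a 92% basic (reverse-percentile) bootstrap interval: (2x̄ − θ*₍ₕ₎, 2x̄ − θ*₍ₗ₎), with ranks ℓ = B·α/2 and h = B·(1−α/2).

Percentile endpoints at ranks 1 and 24: θ*₍1₎ = 17.6, θ*₍24₎ = 24.1.
Basic interval reflects these around x̄:
  lower = 2 × 21.9 − 24.1 = 19.7
  upper = 2 × 21.9 − 17.6 = 26.2

(19.7, 26.2)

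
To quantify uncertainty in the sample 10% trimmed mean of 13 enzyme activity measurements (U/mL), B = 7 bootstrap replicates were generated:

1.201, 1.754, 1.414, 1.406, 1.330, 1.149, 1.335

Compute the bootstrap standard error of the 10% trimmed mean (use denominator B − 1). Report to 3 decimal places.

Bootstrap SE is the standard deviation of the 7 replicate 10% trimmed means.
Mean of replicates: (1.201 + 1.754 + 1.414 + 1.406 + 1.330 + 1.149 + 1.335) / 7 = 9.5890 / 7 = 1.3699
Sum of squared deviations: (−0.1689)² + (+0.3841)² + (+0.0441)² + (+0.0361)² + (−0.0399)² + (−0.2209)² + (−0.0349)² = 0.2309
Variance = 0.2309 / 6 = 0.0385
SE* = √0.0385

SE* = 0.196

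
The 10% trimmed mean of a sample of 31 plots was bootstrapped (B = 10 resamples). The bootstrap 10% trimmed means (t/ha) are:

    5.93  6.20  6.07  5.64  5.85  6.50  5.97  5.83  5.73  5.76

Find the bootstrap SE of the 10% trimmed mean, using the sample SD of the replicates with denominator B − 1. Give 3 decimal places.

Bootstrap SE is the standard deviation of the 10 replicate 10% trimmed means.
Mean of replicates: (5.93 + 6.20 + 6.07 + 5.64 + 5.85 + 6.50 + 5.97 + 5.83 + 5.73 + 5.76) / 10 = 59.4800 / 10 = 5.9480
Sum of squared deviations: (−0.0180)² + (+0.2520)² + (+0.1220)² + (−0.3080)² + (−0.0980)² + (+0.5520)² + (+0.0220)² + (−0.1180)² + (−0.2180)² + (−0.1880)² = 0.5852
Variance = 0.5852 / 9 = 0.0650
SE* = √0.0650

SE* = 0.255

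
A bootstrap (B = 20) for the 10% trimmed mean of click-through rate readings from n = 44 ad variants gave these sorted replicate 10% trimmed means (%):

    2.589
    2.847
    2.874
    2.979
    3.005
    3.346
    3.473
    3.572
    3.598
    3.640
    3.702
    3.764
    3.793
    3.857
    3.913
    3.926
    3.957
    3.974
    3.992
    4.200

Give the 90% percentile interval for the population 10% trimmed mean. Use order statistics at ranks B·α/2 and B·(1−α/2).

(2.589, 3.992)

α = 0.10; lower rank = 20 × 0.050 = 1; upper rank = 20 × 0.950 = 19.
The 1st smallest replicate is 2.589; the 19th is 3.992.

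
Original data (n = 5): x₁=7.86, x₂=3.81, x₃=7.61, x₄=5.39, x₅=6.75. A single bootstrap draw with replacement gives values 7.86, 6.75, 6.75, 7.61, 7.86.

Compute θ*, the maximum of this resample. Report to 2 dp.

θ* = 7.86

Maximum = 7.86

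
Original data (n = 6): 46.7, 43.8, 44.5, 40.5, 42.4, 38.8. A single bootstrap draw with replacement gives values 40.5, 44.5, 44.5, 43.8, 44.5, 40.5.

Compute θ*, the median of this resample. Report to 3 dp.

θ* = 44.150

Sorted: 40.5, 40.5, 43.8, 44.5, 44.5, 44.5
Median = average of the two middle values = 44.150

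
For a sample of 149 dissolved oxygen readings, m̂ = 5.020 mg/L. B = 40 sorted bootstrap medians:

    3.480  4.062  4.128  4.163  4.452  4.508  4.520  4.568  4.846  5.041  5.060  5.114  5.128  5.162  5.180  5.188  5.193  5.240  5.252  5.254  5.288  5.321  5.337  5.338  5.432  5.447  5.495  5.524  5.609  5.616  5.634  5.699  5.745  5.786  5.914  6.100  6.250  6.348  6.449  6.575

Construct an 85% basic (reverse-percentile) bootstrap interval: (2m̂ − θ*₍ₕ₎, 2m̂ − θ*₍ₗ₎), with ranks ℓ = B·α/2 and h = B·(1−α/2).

Percentile endpoints at ranks 3 and 37: θ*₍3₎ = 4.128, θ*₍37₎ = 6.250.
Basic interval reflects these around m̂:
  lower = 2 × 5.020 − 6.250 = 3.790
  upper = 2 × 5.020 − 4.128 = 5.912

(3.790, 5.912)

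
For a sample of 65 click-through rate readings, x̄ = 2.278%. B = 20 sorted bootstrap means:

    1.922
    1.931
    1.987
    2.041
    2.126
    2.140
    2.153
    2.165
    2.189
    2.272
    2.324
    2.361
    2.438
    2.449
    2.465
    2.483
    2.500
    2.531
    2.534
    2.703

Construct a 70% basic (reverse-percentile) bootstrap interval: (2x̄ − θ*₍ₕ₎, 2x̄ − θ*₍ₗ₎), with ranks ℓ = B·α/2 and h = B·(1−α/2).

(2.056, 2.569)

Percentile endpoints at ranks 3 and 17: θ*₍3₎ = 1.987, θ*₍17₎ = 2.500.
Basic interval reflects these around x̄:
  lower = 2 × 2.278 − 2.500 = 2.056
  upper = 2 × 2.278 − 1.987 = 2.569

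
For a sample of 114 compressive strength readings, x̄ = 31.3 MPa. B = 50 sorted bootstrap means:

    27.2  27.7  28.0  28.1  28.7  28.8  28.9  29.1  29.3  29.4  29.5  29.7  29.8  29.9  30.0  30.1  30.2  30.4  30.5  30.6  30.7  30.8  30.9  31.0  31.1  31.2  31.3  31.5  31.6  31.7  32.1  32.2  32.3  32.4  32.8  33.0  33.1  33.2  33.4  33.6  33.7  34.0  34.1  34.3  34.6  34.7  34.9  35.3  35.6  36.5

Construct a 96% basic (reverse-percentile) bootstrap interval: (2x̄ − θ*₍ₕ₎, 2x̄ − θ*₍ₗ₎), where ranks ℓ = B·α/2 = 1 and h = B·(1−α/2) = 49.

(27.0, 35.4)

Percentile endpoints at ranks 1 and 49: θ*₍1₎ = 27.2, θ*₍49₎ = 35.6.
Basic interval reflects these around x̄:
  lower = 2 × 31.3 − 35.6 = 27.0
  upper = 2 × 31.3 − 27.2 = 35.4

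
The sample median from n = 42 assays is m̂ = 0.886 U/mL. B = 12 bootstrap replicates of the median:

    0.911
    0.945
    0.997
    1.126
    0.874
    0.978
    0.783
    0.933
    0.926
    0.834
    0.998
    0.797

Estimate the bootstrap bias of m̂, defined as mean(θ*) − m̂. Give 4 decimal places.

bias = +0.0392

mean(θ*) = (0.911 + 0.945 + 0.997 + 1.126 + 0.874 + 0.978 + 0.783 + 0.933 + 0.926 + 0.834 + 0.998 + 0.797) / 12 = 0.92517
bias = 0.92517 − 0.886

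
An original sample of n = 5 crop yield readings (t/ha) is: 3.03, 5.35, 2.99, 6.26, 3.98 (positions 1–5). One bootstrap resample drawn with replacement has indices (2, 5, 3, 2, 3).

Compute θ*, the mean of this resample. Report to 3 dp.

Resample values: 5.35, 3.98, 2.99, 5.35, 2.99.
Mean = (5.35 + 3.98 + 2.99 + 5.35 + 2.99) / 5 = 20.660 / 5 = 4.132

θ* = 4.132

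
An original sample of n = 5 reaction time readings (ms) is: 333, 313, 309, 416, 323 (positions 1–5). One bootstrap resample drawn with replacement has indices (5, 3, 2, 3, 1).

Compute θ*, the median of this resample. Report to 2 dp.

Resample values: 323, 309, 313, 309, 333.
Sorted: 309, 309, 313, 323, 333
Median = middle value = 313.00

θ* = 313.00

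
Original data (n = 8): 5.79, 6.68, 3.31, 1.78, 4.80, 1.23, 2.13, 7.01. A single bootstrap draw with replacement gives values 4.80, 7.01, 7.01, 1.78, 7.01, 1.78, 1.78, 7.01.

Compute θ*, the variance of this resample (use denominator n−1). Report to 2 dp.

Mean = 4.7725; sum of squared deviations = 46.8915
s² = 46.8915 / 7 = 6.6988

θ* = 6.70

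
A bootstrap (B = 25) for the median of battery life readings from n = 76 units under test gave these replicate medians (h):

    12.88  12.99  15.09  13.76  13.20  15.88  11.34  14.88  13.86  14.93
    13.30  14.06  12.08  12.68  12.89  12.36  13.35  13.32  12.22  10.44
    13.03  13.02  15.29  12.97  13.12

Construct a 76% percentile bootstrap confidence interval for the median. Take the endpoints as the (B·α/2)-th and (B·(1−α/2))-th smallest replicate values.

(12.08, 14.93)

Sorted replicates: 10.44, 11.34, 12.08, 12.22, 12.36, 12.68, 12.88, 12.89, 12.97, 12.99, 13.02, 13.03, 13.12, 13.20, 13.30, 13.32, 13.35, 13.76, 13.86, 14.06, 14.88, 14.93, 15.09, 15.29, 15.88
α = 0.24; lower rank = 25 × 0.120 = 3; upper rank = 25 × 0.880 = 22.
The 3rd smallest replicate is 12.08; the 22nd is 14.93.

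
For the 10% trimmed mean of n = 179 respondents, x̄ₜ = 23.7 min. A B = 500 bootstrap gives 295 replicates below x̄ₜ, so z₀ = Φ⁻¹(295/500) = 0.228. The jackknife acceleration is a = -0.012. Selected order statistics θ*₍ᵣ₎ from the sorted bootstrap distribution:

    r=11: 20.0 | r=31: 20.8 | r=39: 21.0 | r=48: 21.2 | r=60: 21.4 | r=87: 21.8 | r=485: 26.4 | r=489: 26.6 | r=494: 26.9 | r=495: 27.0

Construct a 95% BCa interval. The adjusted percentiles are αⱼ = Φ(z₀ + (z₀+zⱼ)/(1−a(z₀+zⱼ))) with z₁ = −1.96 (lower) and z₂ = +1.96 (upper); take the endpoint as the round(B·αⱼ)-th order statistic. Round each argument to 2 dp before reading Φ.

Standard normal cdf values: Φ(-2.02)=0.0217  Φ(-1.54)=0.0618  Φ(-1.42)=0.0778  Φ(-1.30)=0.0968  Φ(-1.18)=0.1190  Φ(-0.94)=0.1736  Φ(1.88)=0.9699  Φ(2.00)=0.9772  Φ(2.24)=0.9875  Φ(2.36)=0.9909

(20.8, 27.0)

Lower: z₀ + z₁ = 0.228 + (-1.960) = -1.732; 1 − a(z₀+z₁) = 1 − (-0.012)(-1.732) = 0.9792; argument = 0.228 + (-1.732)/0.9792 = -1.5408 → -1.54.
α₁ = Φ(-1.54) = 0.0618; rank = round(500 × 0.0618) = 31; θ*₍31₎ = 20.8.
Upper: z₀ + z₂ = 2.188; 1 − a(z₀+z₂) = 1.0263; argument = 2.3600 → 2.36; α₂ = 0.9909; rank = 495; θ*₍495₎ = 27.0.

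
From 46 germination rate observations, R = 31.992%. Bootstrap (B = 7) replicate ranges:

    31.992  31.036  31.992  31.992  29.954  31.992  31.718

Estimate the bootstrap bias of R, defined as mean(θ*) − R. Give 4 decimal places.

bias = −0.4669

mean(θ*) = (31.992 + 31.036 + 31.992 + 31.992 + 29.954 + 31.992 + 31.718) / 7 = 31.52514
bias = 31.52514 − 31.992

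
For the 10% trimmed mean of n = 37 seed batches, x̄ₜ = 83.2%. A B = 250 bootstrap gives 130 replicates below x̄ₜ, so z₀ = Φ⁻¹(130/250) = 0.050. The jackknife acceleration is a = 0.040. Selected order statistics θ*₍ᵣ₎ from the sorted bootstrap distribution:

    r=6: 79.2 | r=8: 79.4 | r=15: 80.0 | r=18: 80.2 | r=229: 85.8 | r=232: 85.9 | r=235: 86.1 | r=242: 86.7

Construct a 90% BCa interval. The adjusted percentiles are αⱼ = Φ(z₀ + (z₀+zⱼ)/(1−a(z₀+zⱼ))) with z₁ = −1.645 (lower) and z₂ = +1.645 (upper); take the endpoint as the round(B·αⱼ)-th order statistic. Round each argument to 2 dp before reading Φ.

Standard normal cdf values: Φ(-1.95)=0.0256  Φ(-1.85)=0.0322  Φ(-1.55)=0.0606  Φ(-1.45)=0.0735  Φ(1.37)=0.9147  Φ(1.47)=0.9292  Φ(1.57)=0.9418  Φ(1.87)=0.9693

(80.2, 86.7)

Lower: z₀ + z₁ = 0.050 + (-1.645) = -1.595; 1 − a(z₀+z₁) = 1 − (0.040)(-1.595) = 1.0638; argument = 0.050 + (-1.595)/1.0638 = -1.4493 → -1.45.
α₁ = Φ(-1.45) = 0.0735; rank = round(250 × 0.0735) = 18; θ*₍18₎ = 80.2.
Upper: z₀ + z₂ = 1.695; 1 − a(z₀+z₂) = 0.9322; argument = 1.8683 → 1.87; α₂ = 0.9693; rank = 242; θ*₍242₎ = 86.7.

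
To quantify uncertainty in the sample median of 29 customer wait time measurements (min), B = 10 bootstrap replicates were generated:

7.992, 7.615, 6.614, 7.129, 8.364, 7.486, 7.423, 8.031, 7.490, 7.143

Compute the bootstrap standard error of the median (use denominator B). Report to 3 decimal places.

Bootstrap SE is the standard deviation of the 10 replicate medians.
Mean of replicates: (7.992 + 7.615 + 6.614 + 7.129 + 8.364 + 7.486 + 7.423 + 8.031 + 7.490 + 7.143) / 10 = 75.2870 / 10 = 7.5287
Sum of squared deviations: (+0.4633)² + (+0.0863)² + (−0.9147)² + (−0.3997)² + (+0.8353)² + (−0.0427)² + (−0.1057)² + (+0.5023)² + (−0.0387)² + (−0.3857)² = 2.3318
Variance = 2.3318 / 10 = 0.2332
SE* = √0.2332

SE* = 0.483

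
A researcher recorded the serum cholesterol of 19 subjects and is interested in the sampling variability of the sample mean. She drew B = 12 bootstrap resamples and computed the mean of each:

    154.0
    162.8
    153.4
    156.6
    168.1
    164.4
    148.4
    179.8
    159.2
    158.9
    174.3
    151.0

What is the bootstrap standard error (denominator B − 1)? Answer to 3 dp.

SE* = 9.477

Bootstrap SE is the standard deviation of the 12 replicate means.
Mean of replicates: (154.0 + 162.8 + 153.4 + 156.6 + 168.1 + 164.4 + 148.4 + 179.8 + 159.2 + 158.9 + 174.3 + 151.0) / 12 = 1930.9000 / 12 = 160.9083
Sum of squared deviations: (−6.9083)² + (+1.8917)² + (−7.5083)² + (−4.3083)² + (+7.1917)² + (+3.4917)² + (−12.5083)² + (+18.8917)² + (−1.7083)² + (−2.0083)² + (+13.3917)² + (−9.9083)² = 987.9692
Variance = 987.9692 / 11 = 89.8154
SE* = √89.8154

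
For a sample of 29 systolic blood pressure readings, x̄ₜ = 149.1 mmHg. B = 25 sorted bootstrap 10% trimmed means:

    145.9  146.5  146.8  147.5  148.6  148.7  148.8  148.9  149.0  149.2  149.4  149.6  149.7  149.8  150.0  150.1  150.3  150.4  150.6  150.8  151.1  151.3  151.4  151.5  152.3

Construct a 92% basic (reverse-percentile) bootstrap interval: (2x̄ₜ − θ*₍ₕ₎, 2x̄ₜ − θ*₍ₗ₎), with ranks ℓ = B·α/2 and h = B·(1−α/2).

Percentile endpoints at ranks 1 and 24: θ*₍1₎ = 145.9, θ*₍24₎ = 151.5.
Basic interval reflects these around x̄ₜ:
  lower = 2 × 149.1 − 151.5 = 146.7
  upper = 2 × 149.1 − 145.9 = 152.3

(146.7, 152.3)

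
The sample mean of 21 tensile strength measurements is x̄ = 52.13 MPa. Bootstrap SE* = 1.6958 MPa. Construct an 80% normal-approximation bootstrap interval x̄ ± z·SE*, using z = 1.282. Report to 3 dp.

(49.956, 54.304)

Margin = 1.282 × 1.6958 = 2.1740
Interval: 52.13 ± 2.1740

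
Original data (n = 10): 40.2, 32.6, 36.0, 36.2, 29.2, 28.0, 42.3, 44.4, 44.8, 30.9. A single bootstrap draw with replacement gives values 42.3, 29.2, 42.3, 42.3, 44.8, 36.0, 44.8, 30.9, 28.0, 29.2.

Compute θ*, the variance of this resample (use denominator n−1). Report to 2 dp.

θ* = 49.65

Mean = 36.9800; sum of squared deviations = 446.8360
s² = 446.8360 / 9 = 49.6484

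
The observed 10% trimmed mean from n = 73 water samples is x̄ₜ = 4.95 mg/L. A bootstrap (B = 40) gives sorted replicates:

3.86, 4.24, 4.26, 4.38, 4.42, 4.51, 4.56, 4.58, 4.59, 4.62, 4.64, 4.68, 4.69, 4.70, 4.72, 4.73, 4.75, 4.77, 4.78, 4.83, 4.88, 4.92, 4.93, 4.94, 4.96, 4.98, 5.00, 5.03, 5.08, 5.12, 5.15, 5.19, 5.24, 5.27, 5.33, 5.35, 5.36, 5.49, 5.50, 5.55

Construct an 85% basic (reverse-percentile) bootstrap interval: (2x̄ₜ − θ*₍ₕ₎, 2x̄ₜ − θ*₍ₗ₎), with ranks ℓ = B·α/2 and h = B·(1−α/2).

Percentile endpoints at ranks 3 and 37: θ*₍3₎ = 4.26, θ*₍37₎ = 5.36.
Basic interval reflects these around x̄ₜ:
  lower = 2 × 4.95 − 5.36 = 4.54
  upper = 2 × 4.95 − 4.26 = 5.64

(4.54, 5.64)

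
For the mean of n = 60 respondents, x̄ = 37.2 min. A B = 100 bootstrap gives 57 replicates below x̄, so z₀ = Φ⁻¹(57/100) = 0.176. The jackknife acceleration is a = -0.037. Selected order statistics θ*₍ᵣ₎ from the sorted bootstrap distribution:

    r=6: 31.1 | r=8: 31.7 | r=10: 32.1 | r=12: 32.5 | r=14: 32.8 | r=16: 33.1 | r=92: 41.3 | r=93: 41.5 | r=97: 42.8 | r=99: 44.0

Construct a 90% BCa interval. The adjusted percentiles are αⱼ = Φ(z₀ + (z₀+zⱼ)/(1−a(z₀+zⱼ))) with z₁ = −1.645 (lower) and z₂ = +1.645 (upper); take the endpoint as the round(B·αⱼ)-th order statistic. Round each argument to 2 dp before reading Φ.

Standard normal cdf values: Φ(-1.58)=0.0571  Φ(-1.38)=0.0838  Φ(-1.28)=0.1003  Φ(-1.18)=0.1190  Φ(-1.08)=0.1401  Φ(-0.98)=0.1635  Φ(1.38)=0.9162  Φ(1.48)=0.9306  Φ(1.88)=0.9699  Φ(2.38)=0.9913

(31.7, 42.8)

Lower: z₀ + z₁ = 0.176 + (-1.645) = -1.469; 1 − a(z₀+z₁) = 1 − (-0.037)(-1.469) = 0.9456; argument = 0.176 + (-1.469)/0.9456 = -1.3774 → -1.38.
α₁ = Φ(-1.38) = 0.0838; rank = round(100 × 0.0838) = 8; θ*₍8₎ = 31.7.
Upper: z₀ + z₂ = 1.821; 1 − a(z₀+z₂) = 1.0674; argument = 1.8821 → 1.88; α₂ = 0.9699; rank = 97; θ*₍97₎ = 42.8.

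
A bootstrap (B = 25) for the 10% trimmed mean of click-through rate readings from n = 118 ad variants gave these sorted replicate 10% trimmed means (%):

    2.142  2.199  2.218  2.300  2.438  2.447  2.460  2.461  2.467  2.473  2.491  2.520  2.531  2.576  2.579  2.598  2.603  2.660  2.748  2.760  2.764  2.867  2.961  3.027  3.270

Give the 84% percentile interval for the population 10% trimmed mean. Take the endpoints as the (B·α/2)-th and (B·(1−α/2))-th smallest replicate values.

α = 0.16; lower rank = 25 × 0.080 = 2; upper rank = 25 × 0.920 = 23.
The 2nd smallest replicate is 2.199; the 23rd is 2.961.

(2.199, 2.961)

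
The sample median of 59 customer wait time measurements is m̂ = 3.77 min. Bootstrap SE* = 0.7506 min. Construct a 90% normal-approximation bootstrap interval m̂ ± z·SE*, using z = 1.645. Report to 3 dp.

(2.535, 5.005)

Margin = 1.645 × 0.7506 = 1.2347
Interval: 3.77 ± 1.2347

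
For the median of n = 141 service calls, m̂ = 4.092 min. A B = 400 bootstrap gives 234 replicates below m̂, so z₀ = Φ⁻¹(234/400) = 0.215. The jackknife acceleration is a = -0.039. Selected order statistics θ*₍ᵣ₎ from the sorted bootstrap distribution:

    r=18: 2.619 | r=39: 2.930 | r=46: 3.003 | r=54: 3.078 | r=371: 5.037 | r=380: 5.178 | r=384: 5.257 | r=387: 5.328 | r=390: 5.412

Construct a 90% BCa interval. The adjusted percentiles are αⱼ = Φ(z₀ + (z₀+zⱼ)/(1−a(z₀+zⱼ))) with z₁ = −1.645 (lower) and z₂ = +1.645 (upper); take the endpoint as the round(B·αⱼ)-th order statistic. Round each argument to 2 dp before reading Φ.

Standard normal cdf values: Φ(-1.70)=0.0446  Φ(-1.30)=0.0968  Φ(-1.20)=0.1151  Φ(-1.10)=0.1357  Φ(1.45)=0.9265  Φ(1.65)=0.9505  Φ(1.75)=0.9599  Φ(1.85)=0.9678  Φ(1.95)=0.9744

Lower: z₀ + z₁ = 0.215 + (-1.645) = -1.430; 1 − a(z₀+z₁) = 1 − (-0.039)(-1.430) = 0.9442; argument = 0.215 + (-1.430)/0.9442 = -1.2995 → -1.30.
α₁ = Φ(-1.30) = 0.0968; rank = round(400 × 0.0968) = 39; θ*₍39₎ = 2.930.
Upper: z₀ + z₂ = 1.860; 1 − a(z₀+z₂) = 1.0725; argument = 1.9492 → 1.95; α₂ = 0.9744; rank = 390; θ*₍390₎ = 5.412.

(2.930, 5.412)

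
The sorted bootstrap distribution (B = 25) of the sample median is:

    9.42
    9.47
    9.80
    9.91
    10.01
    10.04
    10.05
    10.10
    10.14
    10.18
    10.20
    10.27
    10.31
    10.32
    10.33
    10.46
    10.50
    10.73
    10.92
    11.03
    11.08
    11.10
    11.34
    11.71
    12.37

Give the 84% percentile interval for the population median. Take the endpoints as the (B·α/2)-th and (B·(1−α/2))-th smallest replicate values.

α = 0.16; lower rank = 25 × 0.080 = 2; upper rank = 25 × 0.920 = 23.
The 2nd smallest replicate is 9.47; the 23rd is 11.34.

(9.47, 11.34)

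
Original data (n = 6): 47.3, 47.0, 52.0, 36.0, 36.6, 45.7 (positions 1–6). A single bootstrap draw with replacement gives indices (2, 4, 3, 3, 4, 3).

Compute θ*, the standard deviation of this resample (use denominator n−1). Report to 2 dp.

θ* = 7.86

Resample values: 47.0, 36.0, 52.0, 52.0, 36.0, 52.0.
Mean = 45.8333; sum of squared deviations = 308.8333
s² = 308.8333 / 5 = 61.7667
s = √61.7667 = 7.86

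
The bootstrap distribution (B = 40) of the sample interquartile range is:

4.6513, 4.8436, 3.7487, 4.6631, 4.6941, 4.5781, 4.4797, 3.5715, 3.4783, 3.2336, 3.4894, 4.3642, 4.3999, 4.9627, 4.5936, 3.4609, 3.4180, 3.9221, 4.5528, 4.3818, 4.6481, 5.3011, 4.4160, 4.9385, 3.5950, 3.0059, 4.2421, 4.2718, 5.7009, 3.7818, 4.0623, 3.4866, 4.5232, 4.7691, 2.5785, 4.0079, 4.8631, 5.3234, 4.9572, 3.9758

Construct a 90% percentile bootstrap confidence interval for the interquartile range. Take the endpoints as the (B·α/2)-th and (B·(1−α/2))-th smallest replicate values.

(3.0059, 5.3011)

Sorted replicates: 2.5785, 3.0059, 3.2336, 3.4180, 3.4609, 3.4783, 3.4866, 3.4894, 3.5715, 3.5950, 3.7487, 3.7818, 3.9221, 3.9758, 4.0079, 4.0623, 4.2421, 4.2718, 4.3642, 4.3818, 4.3999, 4.4160, 4.4797, 4.5232, 4.5528, 4.5781, 4.5936, 4.6481, 4.6513, 4.6631, 4.6941, 4.7691, 4.8436, 4.8631, 4.9385, 4.9572, 4.9627, 5.3011, 5.3234, 5.7009
α = 0.10; lower rank = 40 × 0.050 = 2; upper rank = 40 × 0.950 = 38.
The 2nd smallest replicate is 3.0059; the 38th is 5.3011.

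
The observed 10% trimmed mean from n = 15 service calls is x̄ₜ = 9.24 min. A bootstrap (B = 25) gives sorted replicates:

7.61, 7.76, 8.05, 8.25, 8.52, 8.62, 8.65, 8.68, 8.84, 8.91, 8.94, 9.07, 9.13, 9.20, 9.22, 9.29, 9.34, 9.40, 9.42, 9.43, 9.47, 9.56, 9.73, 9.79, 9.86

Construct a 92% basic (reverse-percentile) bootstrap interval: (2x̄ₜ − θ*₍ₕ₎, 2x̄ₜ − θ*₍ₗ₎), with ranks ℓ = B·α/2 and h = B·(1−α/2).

(8.69, 10.87)

Percentile endpoints at ranks 1 and 24: θ*₍1₎ = 7.61, θ*₍24₎ = 9.79.
Basic interval reflects these around x̄ₜ:
  lower = 2 × 9.24 − 9.79 = 8.69
  upper = 2 × 9.24 − 7.61 = 10.87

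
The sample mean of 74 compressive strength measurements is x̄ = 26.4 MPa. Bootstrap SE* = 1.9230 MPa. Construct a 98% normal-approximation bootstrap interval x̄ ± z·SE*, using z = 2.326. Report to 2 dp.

Margin = 2.326 × 1.9230 = 4.473
Interval: 26.4 ± 4.473

(21.93, 30.87)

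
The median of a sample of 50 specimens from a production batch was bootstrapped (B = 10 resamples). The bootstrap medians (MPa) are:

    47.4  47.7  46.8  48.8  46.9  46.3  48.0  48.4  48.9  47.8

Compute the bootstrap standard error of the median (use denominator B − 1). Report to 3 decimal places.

Bootstrap SE is the standard deviation of the 10 replicate medians.
Mean of replicates: (47.4 + 47.7 + 46.8 + 48.8 + 46.9 + 46.3 + 48.0 + 48.4 + 48.9 + 47.8) / 10 = 477.0000 / 10 = 47.7000
Sum of squared deviations: (−0.3000)² + (+0.0000)² + (−0.9000)² + (+1.1000)² + (−0.8000)² + (−1.4000)² + (+0.3000)² + (+0.7000)² + (+1.2000)² + (+0.1000)² = 6.7400
Variance = 6.7400 / 9 = 0.7489
SE* = √0.7489

SE* = 0.865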